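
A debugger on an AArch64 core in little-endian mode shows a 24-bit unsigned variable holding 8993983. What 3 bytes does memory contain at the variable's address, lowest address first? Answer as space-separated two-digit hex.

8993983 in hexadecimal, padded to 24 bits, is 0x893CBF.
Split into bytes (most-significant first): 89 3C BF.
In little-endian order the low byte comes first in memory.
So at ascending addresses the bytes are BF 3C 89.

BF 3C 89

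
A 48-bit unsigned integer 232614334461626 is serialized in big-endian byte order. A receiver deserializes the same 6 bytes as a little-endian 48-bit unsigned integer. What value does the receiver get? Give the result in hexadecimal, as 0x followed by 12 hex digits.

0xBA76C6BE8FD3

232614334461626 in 48-bit hexadecimal is 0xD38FBEC676BA.
Stored big-endian, the bytes at ascending addresses are D3 8F BE C6 76 BA.
Read back as little-endian, the first byte is least significant, giving 0xBA76C6BE8FD3.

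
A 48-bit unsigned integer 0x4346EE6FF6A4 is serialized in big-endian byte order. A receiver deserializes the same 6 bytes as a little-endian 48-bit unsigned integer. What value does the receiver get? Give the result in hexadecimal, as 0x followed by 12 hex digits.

Stored big-endian, the bytes at ascending addresses are 43 46 EE 6F F6 A4.
Read back as little-endian, the first byte is least significant, giving 0xA4F66FEE4643.

0xA4F66FEE4643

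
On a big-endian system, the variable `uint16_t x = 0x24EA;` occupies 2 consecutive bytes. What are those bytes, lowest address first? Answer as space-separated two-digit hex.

24 EA

Split into bytes (most-significant first): 24 EA.
Big-endian: lowest address holds the most-significant byte.
So the memory order matches the most-significant-first order: 24 EA.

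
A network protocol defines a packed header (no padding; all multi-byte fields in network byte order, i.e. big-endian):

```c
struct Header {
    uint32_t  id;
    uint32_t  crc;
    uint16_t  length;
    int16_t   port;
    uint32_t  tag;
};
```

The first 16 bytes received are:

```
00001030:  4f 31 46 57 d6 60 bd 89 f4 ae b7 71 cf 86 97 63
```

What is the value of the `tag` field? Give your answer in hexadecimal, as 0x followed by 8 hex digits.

0xCF869763

`tag` follows `id` (4 B), `crc` (4 B), `length` (2 B), `port` (2 B), so it starts at offset 4 + 4 + 2 + 2 = 12 and occupies 4 bytes.
Bytes at offsets 12..15: CF 86 97 63.
In big-endian order the high byte comes first in memory.
The bytes are already most-significant first: 0xCF869763.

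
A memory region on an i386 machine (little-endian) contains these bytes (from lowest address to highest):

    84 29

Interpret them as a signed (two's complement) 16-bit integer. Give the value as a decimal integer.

10628

Little-endian: lowest address holds the least-significant byte.
Reassemble most-significant byte first: 29 84 → 0x2984.
0x2984 = 10628.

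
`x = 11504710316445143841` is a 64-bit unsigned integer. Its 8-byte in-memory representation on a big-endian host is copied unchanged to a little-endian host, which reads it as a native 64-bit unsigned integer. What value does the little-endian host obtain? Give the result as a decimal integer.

11504710316445143841 in 64-bit hexadecimal is 0x9FA8F114077C1321.
Stored big-endian, the bytes at ascending addresses are 9F A8 F1 14 07 7C 13 21.
Read back as little-endian, the first byte is least significant, giving 0x21137C0714F1A89F.
0x21137C0714F1A89F = 2383384997667121311.

2383384997667121311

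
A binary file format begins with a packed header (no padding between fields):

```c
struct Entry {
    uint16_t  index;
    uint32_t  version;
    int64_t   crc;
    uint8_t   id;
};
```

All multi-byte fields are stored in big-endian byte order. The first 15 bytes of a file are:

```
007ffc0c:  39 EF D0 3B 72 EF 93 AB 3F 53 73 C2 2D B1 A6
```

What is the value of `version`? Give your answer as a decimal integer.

3493556975

`version` follows `index` (2 bytes), so it starts at byte offset 2 and occupies 4 bytes.
Bytes at offsets 2..5: D0 3B 72 EF.
Big-endian: lowest address holds the most-significant byte.
The bytes are already most-significant first: 0xD03B72EF.
0xD03B72EF = 3493556975.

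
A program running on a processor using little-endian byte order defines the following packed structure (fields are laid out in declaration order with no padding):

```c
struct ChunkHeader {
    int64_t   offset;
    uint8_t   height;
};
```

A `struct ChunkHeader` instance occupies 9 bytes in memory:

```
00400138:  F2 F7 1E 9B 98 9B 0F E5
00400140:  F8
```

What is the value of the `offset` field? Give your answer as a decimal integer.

-1941161834633562126

`offset` is the first field, at byte offset 0, occupying 8 bytes.
Bytes at offsets 0..7: F2 F7 1E 9B 98 9B 0F E5.
In little-endian order the low byte comes first in memory.
Reassemble most-significant byte first: E5 0F 9B 98 9B 1E F7 F2 → 0xE50F9B989B1EF7F2.
Top bit is set, so as a signed 64-bit value this is 0xE50F9B989B1EF7F2 − 2^64 = -1941161834633562126.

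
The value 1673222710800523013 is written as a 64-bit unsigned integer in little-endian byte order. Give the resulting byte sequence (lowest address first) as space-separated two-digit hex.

05 9F 61 BB 30 7B 38 17

1673222710800523013 in hexadecimal, padded to 64 bits, is 0x17387B30BB619F05.
Split into bytes (most-significant first): 17 38 7B 30 BB 61 9F 05.
Little-endian: lowest address holds the least-significant byte.
So at ascending addresses the bytes are 05 9F 61 BB 30 7B 38 17.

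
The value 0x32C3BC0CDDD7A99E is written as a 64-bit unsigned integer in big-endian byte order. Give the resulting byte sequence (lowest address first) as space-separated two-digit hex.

Split into bytes (most-significant first): 32 C3 BC 0C DD D7 A9 9E.
Big-endian: lowest address holds the most-significant byte.
So the memory order matches the most-significant-first order: 32 C3 BC 0C DD D7 A9 9E.

32 C3 BC 0C DD D7 A9 9E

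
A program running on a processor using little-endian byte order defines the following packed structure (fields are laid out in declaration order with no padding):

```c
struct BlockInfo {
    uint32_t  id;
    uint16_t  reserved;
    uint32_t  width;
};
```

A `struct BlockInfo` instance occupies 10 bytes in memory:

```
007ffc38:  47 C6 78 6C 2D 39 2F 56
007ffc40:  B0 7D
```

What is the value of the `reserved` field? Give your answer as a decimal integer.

14637

`reserved` follows `id` (4 bytes), so it starts at byte offset 4 and occupies 2 bytes.
Bytes at offsets 4..5: 2D 39.
In little-endian order the low byte comes first in memory.
Reassemble most-significant byte first: 39 2D → 0x392D.
0x392D = 14637.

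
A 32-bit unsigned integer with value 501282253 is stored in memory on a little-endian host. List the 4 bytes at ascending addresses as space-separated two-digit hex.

501282253 in hexadecimal, padded to 32 bits, is 0x1DE0F5CD.
Split into bytes (most-significant first): 1D E0 F5 CD.
Little-endian stores the least-significant byte at the lowest address.
So at ascending addresses the bytes are CD F5 E0 1D.

CD F5 E0 1D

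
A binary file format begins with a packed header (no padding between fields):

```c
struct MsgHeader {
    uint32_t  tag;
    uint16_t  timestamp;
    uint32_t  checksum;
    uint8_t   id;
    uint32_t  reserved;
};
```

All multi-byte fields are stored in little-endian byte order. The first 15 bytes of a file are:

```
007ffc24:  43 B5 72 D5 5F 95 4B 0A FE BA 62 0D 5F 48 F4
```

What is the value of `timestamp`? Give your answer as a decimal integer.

38239

`timestamp` follows `tag` (4 bytes), so it starts at byte offset 4 and occupies 2 bytes.
Bytes at offsets 4..5: 5F 95.
In little-endian order the low byte comes first in memory.
Reassemble most-significant byte first: 95 5F → 0x955F.
0x955F = 38239.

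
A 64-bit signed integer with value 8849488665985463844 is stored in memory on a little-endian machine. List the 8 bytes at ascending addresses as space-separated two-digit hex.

8849488665985463844 in hexadecimal, padded to 64 bits, is 0x7ACFB30E1BE8B624.
Split into bytes (most-significant first): 7A CF B3 0E 1B E8 B6 24.
Little-endian stores the least-significant byte at the lowest address.
So at ascending addresses the bytes are 24 B6 E8 1B 0E B3 CF 7A.

24 B6 E8 1B 0E B3 CF 7A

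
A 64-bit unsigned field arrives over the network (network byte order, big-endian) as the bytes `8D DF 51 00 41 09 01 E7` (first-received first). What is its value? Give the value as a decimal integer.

Big-endian stores the most-significant byte at the lowest address.
The bytes are already most-significant first: 0x8DDF5100410901E7.
0x8DDF5100410901E7 = 10222978740687274471.

10222978740687274471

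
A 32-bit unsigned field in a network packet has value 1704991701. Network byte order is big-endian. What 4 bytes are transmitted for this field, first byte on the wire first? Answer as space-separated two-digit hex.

1704991701 in hexadecimal, padded to 32 bits, is 0x65A01BD5.
Split into bytes (most-significant first): 65 A0 1B D5.
In big-endian order the high byte comes first in memory.
So the memory order matches the most-significant-first order: 65 A0 1B D5.

65 A0 1B D5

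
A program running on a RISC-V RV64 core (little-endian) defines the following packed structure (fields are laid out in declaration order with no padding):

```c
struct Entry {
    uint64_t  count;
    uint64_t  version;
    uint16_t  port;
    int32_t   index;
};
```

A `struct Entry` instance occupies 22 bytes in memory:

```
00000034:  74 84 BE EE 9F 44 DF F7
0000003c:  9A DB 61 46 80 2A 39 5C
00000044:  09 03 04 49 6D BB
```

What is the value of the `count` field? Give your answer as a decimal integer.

`count` is the first field, at byte offset 0, occupying 8 bytes.
Bytes at offsets 0..7: 74 84 BE EE 9F 44 DF F7.
Little-endian stores the least-significant byte at the lowest address.
Reassemble most-significant byte first: F7 DF 44 9F EE BE 84 74 → 0xF7DF449FEEBE8474.
0xF7DF449FEEBE8474 = 17861070100870628468.

17861070100870628468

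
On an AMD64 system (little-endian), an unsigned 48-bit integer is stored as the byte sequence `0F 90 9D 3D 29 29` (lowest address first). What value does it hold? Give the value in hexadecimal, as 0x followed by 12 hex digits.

0x29293D9D900F

Little-endian stores the least-significant byte at the lowest address.
Reassemble most-significant byte first: 29 29 3D 9D 90 0F → 0x29293D9D900F.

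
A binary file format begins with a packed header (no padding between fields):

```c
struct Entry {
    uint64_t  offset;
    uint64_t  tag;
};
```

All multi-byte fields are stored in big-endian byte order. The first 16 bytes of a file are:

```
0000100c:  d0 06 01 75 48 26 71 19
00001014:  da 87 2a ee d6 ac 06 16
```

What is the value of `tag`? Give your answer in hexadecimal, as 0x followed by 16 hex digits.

0xDA872AEED6AC0616

`tag` follows `offset` (8 bytes), so it starts at byte offset 8 and occupies 8 bytes.
Bytes at offsets 8..15: DA 87 2A EE D6 AC 06 16.
Big-endian stores the most-significant byte at the lowest address.
The bytes are already most-significant first: 0xDA872AEED6AC0616.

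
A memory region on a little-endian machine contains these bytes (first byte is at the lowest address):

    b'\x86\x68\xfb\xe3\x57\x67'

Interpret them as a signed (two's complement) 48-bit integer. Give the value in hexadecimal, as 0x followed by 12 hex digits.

Little-endian stores the least-significant byte at the lowest address.
Reassemble most-significant byte first: 67 57 E3 FB 68 86 → 0x6757E3FB6886.

0x6757E3FB6886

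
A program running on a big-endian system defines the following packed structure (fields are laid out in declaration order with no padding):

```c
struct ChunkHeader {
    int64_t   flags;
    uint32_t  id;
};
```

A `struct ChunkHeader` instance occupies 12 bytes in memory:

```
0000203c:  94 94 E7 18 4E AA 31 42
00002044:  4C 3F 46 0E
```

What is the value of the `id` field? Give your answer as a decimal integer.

`id` follows `flags` (8 bytes), so it starts at byte offset 8 and occupies 4 bytes.
Bytes at offsets 8..11: 4C 3F 46 0E.
Big-endian stores the most-significant byte at the lowest address.
The bytes are already most-significant first: 0x4C3F460E.
0x4C3F460E = 1279215118.

1279215118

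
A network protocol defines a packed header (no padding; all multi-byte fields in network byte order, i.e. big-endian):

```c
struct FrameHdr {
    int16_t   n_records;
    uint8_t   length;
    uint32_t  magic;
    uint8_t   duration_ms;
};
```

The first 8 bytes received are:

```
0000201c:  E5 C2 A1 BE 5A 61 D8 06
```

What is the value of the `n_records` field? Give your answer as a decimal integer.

`n_records` is the first field, at byte offset 0, occupying 2 bytes.
Bytes at offsets 0..1: E5 C2.
In big-endian order the high byte comes first in memory.
The bytes are already most-significant first: 0xE5C2.
Top bit is set, so as a signed 16-bit value this is 0xE5C2 − 2^16 = -6718.

-6718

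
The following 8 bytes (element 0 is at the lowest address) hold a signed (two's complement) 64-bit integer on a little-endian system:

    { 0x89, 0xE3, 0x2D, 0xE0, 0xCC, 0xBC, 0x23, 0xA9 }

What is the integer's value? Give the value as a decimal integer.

-6258951468994403447

In little-endian order the low byte comes first in memory.
Reassemble most-significant byte first: A9 23 BC CC E0 2D E3 89 → 0xA923BCCCE02DE389.
Top bit is set, so as a signed 64-bit value this is 0xA923BCCCE02DE389 − 2^64 = -6258951468994403447.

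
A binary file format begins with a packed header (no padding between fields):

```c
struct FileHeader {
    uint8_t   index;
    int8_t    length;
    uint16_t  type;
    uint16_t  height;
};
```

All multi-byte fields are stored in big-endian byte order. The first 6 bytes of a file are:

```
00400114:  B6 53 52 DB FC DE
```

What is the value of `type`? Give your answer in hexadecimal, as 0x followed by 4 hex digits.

0x52DB

`type` follows `index` (1 B), `length` (1 B), so it starts at offset 1 + 1 = 2 and occupies 2 bytes.
Bytes at offsets 2..3: 52 DB.
Big-endian stores the most-significant byte at the lowest address.
The bytes are already most-significant first: 0x52DB.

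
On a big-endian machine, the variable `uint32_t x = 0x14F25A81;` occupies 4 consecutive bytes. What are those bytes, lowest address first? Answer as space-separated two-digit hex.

Split into bytes (most-significant first): 14 F2 5A 81.
Big-endian: lowest address holds the most-significant byte.
So the memory order matches the most-significant-first order: 14 F2 5A 81.

14 F2 5A 81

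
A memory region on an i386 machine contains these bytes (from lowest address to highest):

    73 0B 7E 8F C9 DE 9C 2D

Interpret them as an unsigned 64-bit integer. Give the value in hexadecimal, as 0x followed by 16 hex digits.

In little-endian order the low byte comes first in memory.
Reassemble most-significant byte first: 2D 9C DE C9 8F 7E 0B 73 → 0x2D9CDEC98F7E0B73.

0x2D9CDEC98F7E0B73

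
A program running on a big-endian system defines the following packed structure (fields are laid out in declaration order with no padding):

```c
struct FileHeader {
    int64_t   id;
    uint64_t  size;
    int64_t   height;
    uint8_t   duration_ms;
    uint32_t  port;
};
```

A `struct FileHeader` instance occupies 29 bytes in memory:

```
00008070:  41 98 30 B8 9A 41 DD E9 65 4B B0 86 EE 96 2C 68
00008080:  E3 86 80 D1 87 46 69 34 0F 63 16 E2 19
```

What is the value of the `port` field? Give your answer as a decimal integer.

1662444057

`port` follows `id` (8 B), `size` (8 B), `height` (8 B), `duration_ms` (1 B), so it starts at offset 8 + 8 + 8 + 1 = 25 and occupies 4 bytes.
Bytes at offsets 25..28: 63 16 E2 19.
Big-endian: lowest address holds the most-significant byte.
The bytes are already most-significant first: 0x6316E219.
0x6316E219 = 1662444057.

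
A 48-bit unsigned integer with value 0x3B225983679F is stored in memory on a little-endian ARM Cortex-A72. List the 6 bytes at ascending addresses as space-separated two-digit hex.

Split into bytes (most-significant first): 3B 22 59 83 67 9F.
In little-endian order the low byte comes first in memory.
So at ascending addresses the bytes are 9F 67 83 59 22 3B.

9F 67 83 59 22 3B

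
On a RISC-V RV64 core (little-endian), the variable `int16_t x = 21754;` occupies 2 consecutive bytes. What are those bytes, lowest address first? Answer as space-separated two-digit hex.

FA 54

21754 in hexadecimal, padded to 16 bits, is 0x54FA.
Split into bytes (most-significant first): 54 FA.
Little-endian stores the least-significant byte at the lowest address.
So at ascending addresses the bytes are FA 54.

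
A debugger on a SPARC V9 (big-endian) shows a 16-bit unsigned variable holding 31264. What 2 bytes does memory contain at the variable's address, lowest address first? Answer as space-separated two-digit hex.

31264 in hexadecimal, padded to 16 bits, is 0x7A20.
Split into bytes (most-significant first): 7A 20.
Big-endian: lowest address holds the most-significant byte.
So the memory order matches the most-significant-first order: 7A 20.

7A 20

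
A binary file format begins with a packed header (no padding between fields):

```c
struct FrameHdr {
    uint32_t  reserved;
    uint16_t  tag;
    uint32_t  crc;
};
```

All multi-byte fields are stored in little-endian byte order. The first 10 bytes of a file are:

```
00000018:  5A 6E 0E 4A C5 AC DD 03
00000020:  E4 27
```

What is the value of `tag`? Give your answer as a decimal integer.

44229

`tag` follows `reserved` (4 bytes), so it starts at byte offset 4 and occupies 2 bytes.
Bytes at offsets 4..5: C5 AC.
Little-endian: lowest address holds the least-significant byte.
Reassemble most-significant byte first: AC C5 → 0xACC5.
0xACC5 = 44229.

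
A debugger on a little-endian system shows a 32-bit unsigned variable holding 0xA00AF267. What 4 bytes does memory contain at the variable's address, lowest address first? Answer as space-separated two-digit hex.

67 F2 0A A0

Split into bytes (most-significant first): A0 0A F2 67.
Little-endian stores the least-significant byte at the lowest address.
So at ascending addresses the bytes are 67 F2 0A A0.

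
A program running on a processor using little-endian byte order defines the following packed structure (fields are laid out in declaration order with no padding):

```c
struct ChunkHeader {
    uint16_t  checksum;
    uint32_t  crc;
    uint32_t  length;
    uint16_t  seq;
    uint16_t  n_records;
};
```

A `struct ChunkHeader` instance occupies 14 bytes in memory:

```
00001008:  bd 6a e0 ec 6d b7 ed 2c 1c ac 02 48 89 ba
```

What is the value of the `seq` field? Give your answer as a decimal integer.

18434

`seq` follows `checksum` (2 B), `crc` (4 B), `length` (4 B), so it starts at offset 2 + 4 + 4 = 10 and occupies 2 bytes.
Bytes at offsets 10..11: 02 48.
Little-endian: lowest address holds the least-significant byte.
Reassemble most-significant byte first: 48 02 → 0x4802.
0x4802 = 18434.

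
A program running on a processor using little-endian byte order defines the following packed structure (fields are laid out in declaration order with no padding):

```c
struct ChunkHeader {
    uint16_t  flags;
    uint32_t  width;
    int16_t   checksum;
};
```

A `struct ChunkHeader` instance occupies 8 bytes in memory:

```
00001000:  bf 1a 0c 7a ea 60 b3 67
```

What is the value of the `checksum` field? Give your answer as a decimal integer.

26547

`checksum` follows `flags` (2 B), `width` (4 B), so it starts at offset 2 + 4 = 6 and occupies 2 bytes.
Bytes at offsets 6..7: B3 67.
Little-endian stores the least-significant byte at the lowest address.
Reassemble most-significant byte first: 67 B3 → 0x67B3.
0x67B3 = 26547.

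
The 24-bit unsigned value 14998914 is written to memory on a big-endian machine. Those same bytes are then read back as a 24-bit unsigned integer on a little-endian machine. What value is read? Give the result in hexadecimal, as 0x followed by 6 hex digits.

0x82DDE4

14998914 in 24-bit hexadecimal is 0xE4DD82.
Stored big-endian, the bytes at ascending addresses are E4 DD 82.
Read back as little-endian, the first byte is least significant, giving 0x82DDE4.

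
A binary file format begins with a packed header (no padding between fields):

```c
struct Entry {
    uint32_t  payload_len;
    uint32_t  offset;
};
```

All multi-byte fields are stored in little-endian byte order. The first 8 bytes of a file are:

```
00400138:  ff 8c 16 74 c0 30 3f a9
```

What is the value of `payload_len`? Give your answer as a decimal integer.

`payload_len` is the first field, at byte offset 0, occupying 4 bytes.
Bytes at offsets 0..3: FF 8C 16 74.
Little-endian stores the least-significant byte at the lowest address.
Reassemble most-significant byte first: 74 16 8C FF → 0x74168CFF.
0x74168CFF = 1947634943.

1947634943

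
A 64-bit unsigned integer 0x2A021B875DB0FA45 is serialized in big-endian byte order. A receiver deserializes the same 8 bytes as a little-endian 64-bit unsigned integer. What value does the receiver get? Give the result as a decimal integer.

5042536648539832874

Stored big-endian, the bytes at ascending addresses are 2A 02 1B 87 5D B0 FA 45.
Read back as little-endian, the first byte is least significant, giving 0x45FAB05D871B022A.
0x45FAB05D871B022A = 5042536648539832874.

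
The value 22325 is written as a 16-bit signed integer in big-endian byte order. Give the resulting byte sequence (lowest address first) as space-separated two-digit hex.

22325 in hexadecimal, padded to 16 bits, is 0x5735.
Split into bytes (most-significant first): 57 35.
Big-endian: lowest address holds the most-significant byte.
So the memory order matches the most-significant-first order: 57 35.

57 35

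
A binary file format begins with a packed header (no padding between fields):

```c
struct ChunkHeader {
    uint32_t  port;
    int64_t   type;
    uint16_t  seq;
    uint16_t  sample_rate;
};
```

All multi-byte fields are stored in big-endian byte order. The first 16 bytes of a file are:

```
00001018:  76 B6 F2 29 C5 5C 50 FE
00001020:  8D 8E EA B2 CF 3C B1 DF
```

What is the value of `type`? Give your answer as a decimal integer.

-4225413296153498958

`type` follows `port` (4 bytes), so it starts at byte offset 4 and occupies 8 bytes.
Bytes at offsets 4..11: C5 5C 50 FE 8D 8E EA B2.
Big-endian stores the most-significant byte at the lowest address.
The bytes are already most-significant first: 0xC55C50FE8D8EEAB2.
Top bit is set, so as a signed 64-bit value this is 0xC55C50FE8D8EEAB2 − 2^64 = -4225413296153498958.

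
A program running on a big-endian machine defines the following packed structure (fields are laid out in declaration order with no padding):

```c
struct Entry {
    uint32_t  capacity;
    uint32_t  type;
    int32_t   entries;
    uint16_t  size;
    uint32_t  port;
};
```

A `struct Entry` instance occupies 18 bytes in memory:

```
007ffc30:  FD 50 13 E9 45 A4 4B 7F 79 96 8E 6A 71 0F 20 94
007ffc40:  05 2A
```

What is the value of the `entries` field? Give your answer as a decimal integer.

`entries` follows `capacity` (4 B), `type` (4 B), so it starts at offset 4 + 4 = 8 and occupies 4 bytes.
Bytes at offsets 8..11: 79 96 8E 6A.
Big-endian stores the most-significant byte at the lowest address.
The bytes are already most-significant first: 0x79968E6A.
0x79968E6A = 2039909994.

2039909994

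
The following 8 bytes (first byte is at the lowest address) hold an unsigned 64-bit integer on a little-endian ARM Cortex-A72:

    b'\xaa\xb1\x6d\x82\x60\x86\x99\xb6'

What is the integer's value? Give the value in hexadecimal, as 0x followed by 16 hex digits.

0xB6998660826DB1AA

In little-endian order the low byte comes first in memory.
Reassemble most-significant byte first: B6 99 86 60 82 6D B1 AA → 0xB6998660826DB1AA.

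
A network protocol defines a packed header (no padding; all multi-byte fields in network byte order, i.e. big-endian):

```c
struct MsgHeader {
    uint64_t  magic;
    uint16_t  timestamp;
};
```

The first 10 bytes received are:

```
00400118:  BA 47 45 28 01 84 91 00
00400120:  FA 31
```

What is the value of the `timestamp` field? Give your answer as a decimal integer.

`timestamp` follows `magic` (8 bytes), so it starts at byte offset 8 and occupies 2 bytes.
Bytes at offsets 8..9: FA 31.
In big-endian order the high byte comes first in memory.
The bytes are already most-significant first: 0xFA31.
0xFA31 = 64049.

64049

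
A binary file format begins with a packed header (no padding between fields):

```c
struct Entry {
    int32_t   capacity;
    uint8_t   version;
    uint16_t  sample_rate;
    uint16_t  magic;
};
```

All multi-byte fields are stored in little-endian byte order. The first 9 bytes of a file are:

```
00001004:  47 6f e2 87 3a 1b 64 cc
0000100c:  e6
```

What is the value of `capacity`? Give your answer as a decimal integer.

-2015203513

`capacity` is the first field, at byte offset 0, occupying 4 bytes.
Bytes at offsets 0..3: 47 6F E2 87.
Little-endian: lowest address holds the least-significant byte.
Reassemble most-significant byte first: 87 E2 6F 47 → 0x87E26F47.
Top bit is set, so as a signed 32-bit value this is 0x87E26F47 − 2^32 = -2015203513.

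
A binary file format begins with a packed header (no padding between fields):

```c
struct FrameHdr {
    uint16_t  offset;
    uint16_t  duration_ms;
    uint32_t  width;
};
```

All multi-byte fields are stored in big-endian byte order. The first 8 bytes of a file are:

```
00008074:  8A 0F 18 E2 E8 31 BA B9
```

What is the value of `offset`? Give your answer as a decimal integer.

35343

`offset` is the first field, at byte offset 0, occupying 2 bytes.
Bytes at offsets 0..1: 8A 0F.
In big-endian order the high byte comes first in memory.
The bytes are already most-significant first: 0x8A0F.
0x8A0F = 35343.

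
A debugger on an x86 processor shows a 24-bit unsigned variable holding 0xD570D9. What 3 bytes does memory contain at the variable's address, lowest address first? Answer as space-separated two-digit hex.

Split into bytes (most-significant first): D5 70 D9.
Little-endian: lowest address holds the least-significant byte.
So at ascending addresses the bytes are D9 70 D5.

D9 70 D5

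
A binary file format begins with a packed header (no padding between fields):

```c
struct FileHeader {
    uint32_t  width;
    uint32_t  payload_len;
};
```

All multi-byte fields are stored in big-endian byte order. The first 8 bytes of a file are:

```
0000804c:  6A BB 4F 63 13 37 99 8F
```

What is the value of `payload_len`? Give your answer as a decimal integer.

`payload_len` follows `width` (4 bytes), so it starts at byte offset 4 and occupies 4 bytes.
Bytes at offsets 4..7: 13 37 99 8F.
In big-endian order the high byte comes first in memory.
The bytes are already most-significant first: 0x1337998F.
0x1337998F = 322410895.

322410895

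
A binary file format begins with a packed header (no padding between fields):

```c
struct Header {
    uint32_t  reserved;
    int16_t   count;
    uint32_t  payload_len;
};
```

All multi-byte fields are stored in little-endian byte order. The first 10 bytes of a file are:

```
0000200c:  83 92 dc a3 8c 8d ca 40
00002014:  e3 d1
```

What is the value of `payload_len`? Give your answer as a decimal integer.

`payload_len` follows `reserved` (4 B), `count` (2 B), so it starts at offset 4 + 2 = 6 and occupies 4 bytes.
Bytes at offsets 6..9: CA 40 E3 D1.
Little-endian: lowest address holds the least-significant byte.
Reassemble most-significant byte first: D1 E3 40 CA → 0xD1E340CA.
0xD1E340CA = 3521331402.

3521331402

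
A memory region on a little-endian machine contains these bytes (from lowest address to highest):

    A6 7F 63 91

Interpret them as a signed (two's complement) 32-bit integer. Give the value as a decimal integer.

In little-endian order the low byte comes first in memory.
Reassemble most-significant byte first: 91 63 7F A6 → 0x91637FA6.
Top bit is set, so as a signed 32-bit value this is 0x91637FA6 − 2^32 = -1855750234.

-1855750234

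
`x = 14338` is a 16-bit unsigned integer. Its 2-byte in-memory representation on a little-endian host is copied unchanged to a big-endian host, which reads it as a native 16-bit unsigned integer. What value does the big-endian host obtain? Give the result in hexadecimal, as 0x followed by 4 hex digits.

14338 in 16-bit hexadecimal is 0x3802.
Stored little-endian, the bytes at ascending addresses are 02 38.
Read back as big-endian, the last byte is least significant, giving 0x0238.

0x0238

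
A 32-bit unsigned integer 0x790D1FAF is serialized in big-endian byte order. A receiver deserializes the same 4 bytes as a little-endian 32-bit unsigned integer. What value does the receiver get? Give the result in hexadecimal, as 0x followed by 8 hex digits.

0xAF1F0D79

Stored big-endian, the bytes at ascending addresses are 79 0D 1F AF.
Read back as little-endian, the first byte is least significant, giving 0xAF1F0D79.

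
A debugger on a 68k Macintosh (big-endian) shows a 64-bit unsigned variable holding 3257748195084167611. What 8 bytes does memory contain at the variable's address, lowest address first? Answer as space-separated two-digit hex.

2D 35 D8 B9 1F A9 69 BB

3257748195084167611 in hexadecimal, padded to 64 bits, is 0x2D35D8B91FA969BB.
Split into bytes (most-significant first): 2D 35 D8 B9 1F A9 69 BB.
Big-endian stores the most-significant byte at the lowest address.
So the memory order matches the most-significant-first order: 2D 35 D8 B9 1F A9 69 BB.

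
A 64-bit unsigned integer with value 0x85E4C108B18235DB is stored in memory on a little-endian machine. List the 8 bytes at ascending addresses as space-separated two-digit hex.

Split into bytes (most-significant first): 85 E4 C1 08 B1 82 35 DB.
In little-endian order the low byte comes first in memory.
So at ascending addresses the bytes are DB 35 82 B1 08 C1 E4 85.

DB 35 82 B1 08 C1 E4 85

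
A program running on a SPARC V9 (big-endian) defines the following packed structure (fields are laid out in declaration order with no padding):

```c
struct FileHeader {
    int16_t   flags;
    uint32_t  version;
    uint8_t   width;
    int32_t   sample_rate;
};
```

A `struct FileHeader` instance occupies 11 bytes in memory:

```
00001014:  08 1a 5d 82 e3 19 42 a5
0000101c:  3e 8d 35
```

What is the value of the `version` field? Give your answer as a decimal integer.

`version` follows `flags` (2 bytes), so it starts at byte offset 2 and occupies 4 bytes.
Bytes at offsets 2..5: 5D 82 E3 19.
Big-endian stores the most-significant byte at the lowest address.
The bytes are already most-significant first: 0x5D82E319.
0x5D82E319 = 1568858905.

1568858905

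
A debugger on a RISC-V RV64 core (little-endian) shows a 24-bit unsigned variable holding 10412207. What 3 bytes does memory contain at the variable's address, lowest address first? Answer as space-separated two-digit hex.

AF E0 9E

10412207 in hexadecimal, padded to 24 bits, is 0x9EE0AF.
Split into bytes (most-significant first): 9E E0 AF.
Little-endian: lowest address holds the least-significant byte.
So at ascending addresses the bytes are AF E0 9E.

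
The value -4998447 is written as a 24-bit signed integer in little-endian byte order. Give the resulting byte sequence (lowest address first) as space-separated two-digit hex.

Two's complement of -4998447 in 24 bits: 4998447 = 0x4C452F; invert → 0xB3BAD0; add 1 → 0xB3BAD1.
Split into bytes (most-significant first): B3 BA D1.
In little-endian order the low byte comes first in memory.
So at ascending addresses the bytes are D1 BA B3.

D1 BA B3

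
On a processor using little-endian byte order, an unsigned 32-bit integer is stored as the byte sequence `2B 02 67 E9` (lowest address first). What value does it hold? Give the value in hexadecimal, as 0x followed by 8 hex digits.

0xE967022B

Little-endian stores the least-significant byte at the lowest address.
Reassemble most-significant byte first: E9 67 02 2B → 0xE967022B.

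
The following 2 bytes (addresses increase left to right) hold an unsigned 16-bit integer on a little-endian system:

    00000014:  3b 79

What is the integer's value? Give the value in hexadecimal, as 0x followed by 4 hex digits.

Little-endian: lowest address holds the least-significant byte.
Reassemble most-significant byte first: 79 3B → 0x793B.

0x793B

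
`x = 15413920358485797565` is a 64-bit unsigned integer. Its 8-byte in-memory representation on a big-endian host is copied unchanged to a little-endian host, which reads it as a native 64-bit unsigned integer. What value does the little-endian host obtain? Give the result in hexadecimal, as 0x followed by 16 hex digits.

15413920358485797565 in 64-bit hexadecimal is 0xD5E93EE64BB52ABD.
Stored big-endian, the bytes at ascending addresses are D5 E9 3E E6 4B B5 2A BD.
Read back as little-endian, the first byte is least significant, giving 0xBD2AB54BE63EE9D5.

0xBD2AB54BE63EE9D5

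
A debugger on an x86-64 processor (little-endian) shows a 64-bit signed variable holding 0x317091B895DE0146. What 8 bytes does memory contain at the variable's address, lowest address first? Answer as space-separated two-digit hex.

46 01 DE 95 B8 91 70 31

Split into bytes (most-significant first): 31 70 91 B8 95 DE 01 46.
In little-endian order the low byte comes first in memory.
So at ascending addresses the bytes are 46 01 DE 95 B8 91 70 31.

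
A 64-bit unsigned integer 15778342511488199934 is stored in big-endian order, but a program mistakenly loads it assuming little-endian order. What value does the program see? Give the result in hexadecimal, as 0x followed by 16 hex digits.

15778342511488199934 in 64-bit hexadecimal is 0xDAF7EEEABDB2ECFE.
Stored big-endian, the bytes at ascending addresses are DA F7 EE EA BD B2 EC FE.
Read back as little-endian, the first byte is least significant, giving 0xFEECB2BDEAEEF7DA.

0xFEECB2BDEAEEF7DA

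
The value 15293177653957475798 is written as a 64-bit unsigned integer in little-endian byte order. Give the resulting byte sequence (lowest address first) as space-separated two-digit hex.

15293177653957475798 in hexadecimal, padded to 64 bits, is 0xD43C480CAF13BDD6.
Split into bytes (most-significant first): D4 3C 48 0C AF 13 BD D6.
Little-endian: lowest address holds the least-significant byte.
So at ascending addresses the bytes are D6 BD 13 AF 0C 48 3C D4.

D6 BD 13 AF 0C 48 3C D4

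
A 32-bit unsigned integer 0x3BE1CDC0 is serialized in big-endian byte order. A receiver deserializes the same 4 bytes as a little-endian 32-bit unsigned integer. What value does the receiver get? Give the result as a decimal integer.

Stored big-endian, the bytes at ascending addresses are 3B E1 CD C0.
Read back as little-endian, the first byte is least significant, giving 0xC0CDE13B.
0xC0CDE13B = 3234718011.

3234718011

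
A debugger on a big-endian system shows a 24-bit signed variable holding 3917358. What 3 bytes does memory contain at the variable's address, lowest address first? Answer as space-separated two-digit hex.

3917358 in hexadecimal, padded to 24 bits, is 0x3BC62E.
Split into bytes (most-significant first): 3B C6 2E.
Big-endian: lowest address holds the most-significant byte.
So the memory order matches the most-significant-first order: 3B C6 2E.

3B C6 2E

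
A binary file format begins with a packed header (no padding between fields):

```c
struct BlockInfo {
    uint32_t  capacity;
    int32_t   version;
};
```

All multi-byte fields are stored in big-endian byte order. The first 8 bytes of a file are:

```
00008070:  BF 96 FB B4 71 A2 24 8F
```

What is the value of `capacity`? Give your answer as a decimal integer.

3214343092

`capacity` is the first field, at byte offset 0, occupying 4 bytes.
Bytes at offsets 0..3: BF 96 FB B4.
Big-endian stores the most-significant byte at the lowest address.
The bytes are already most-significant first: 0xBF96FBB4.
0xBF96FBB4 = 3214343092.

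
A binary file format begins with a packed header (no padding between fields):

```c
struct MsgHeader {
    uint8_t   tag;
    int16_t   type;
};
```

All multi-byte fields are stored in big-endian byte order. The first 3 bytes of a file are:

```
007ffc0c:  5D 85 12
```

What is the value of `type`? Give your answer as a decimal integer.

`type` follows `tag` (1 byte), so it starts at byte offset 1 and occupies 2 bytes.
Bytes at offsets 1..2: 85 12.
Big-endian: lowest address holds the most-significant byte.
The bytes are already most-significant first: 0x8512.
Top bit is set, so as a signed 16-bit value this is 0x8512 − 2^16 = -31470.

-31470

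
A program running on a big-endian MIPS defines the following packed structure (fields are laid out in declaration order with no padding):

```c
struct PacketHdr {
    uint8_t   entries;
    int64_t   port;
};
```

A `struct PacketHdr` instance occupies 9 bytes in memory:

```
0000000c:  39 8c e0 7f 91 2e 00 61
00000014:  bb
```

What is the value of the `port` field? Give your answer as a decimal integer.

`port` follows `entries` (1 byte), so it starts at byte offset 1 and occupies 8 bytes.
Bytes at offsets 1..8: 8C E0 7F 91 2E 00 61 BB.
In big-endian order the high byte comes first in memory.
The bytes are already most-significant first: 0x8CE07F912E0061BB.
Top bit is set, so as a signed 64-bit value this is 0x8CE07F912E0061BB − 2^64 = -8295490252097691205.

-8295490252097691205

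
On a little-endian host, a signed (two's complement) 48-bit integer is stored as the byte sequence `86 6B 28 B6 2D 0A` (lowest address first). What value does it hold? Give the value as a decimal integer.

In little-endian order the low byte comes first in memory.
Reassemble most-significant byte first: 0A 2D B6 28 6B 86 → 0x0A2DB6286B86.
0x0A2DB6286B86 = 11191445908358.

11191445908358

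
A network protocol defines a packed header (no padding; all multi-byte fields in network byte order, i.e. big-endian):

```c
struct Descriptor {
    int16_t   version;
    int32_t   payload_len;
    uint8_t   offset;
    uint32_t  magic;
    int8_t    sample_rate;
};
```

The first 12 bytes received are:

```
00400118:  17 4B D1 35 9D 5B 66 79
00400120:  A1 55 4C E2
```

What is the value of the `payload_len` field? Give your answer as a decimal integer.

`payload_len` follows `version` (2 bytes), so it starts at byte offset 2 and occupies 4 bytes.
Bytes at offsets 2..5: D1 35 9D 5B.
In big-endian order the high byte comes first in memory.
The bytes are already most-significant first: 0xD1359D5B.
Top bit is set, so as a signed 32-bit value this is 0xD1359D5B − 2^32 = -785015461.

-785015461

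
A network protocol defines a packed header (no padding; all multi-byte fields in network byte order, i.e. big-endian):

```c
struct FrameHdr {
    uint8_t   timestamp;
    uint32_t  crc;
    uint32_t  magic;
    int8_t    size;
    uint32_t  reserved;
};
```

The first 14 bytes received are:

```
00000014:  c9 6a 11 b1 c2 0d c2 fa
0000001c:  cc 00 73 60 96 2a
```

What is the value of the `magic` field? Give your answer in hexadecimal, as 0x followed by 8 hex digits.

0x0DC2FACC

`magic` follows `timestamp` (1 B), `crc` (4 B), so it starts at offset 1 + 4 = 5 and occupies 4 bytes.
Bytes at offsets 5..8: 0D C2 FA CC.
Big-endian stores the most-significant byte at the lowest address.
The bytes are already most-significant first: 0x0DC2FACC.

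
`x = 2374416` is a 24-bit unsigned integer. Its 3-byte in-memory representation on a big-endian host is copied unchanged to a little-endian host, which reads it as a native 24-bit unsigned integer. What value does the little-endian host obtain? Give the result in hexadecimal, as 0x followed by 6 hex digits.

0x103B24

2374416 in 24-bit hexadecimal is 0x243B10.
Stored big-endian, the bytes at ascending addresses are 24 3B 10.
Read back as little-endian, the first byte is least significant, giving 0x103B24.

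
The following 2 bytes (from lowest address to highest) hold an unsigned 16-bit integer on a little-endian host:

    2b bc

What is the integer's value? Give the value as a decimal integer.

48171

Little-endian: lowest address holds the least-significant byte.
Reassemble most-significant byte first: BC 2B → 0xBC2B.
0xBC2B = 48171.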